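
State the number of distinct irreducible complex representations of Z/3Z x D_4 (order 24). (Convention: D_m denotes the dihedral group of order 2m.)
15

Argument: The number of irreducible complex representations of a finite group equals its number of conjugacy classes. For a direct product, #classes(G x H) = #classes(G) * #classes(H). Z/3Z has 3 classes (abelian), D_4 has 5 classes, so 3 * 5 = 15, so Z/3Z x D_4 (order 24) has exactly 15 irreducible complex representations.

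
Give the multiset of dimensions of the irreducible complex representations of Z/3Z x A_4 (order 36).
Dimensions: 1, 1, 1, 1, 1, 1, 1, 1, 1, 3, 3, 3

Argument: There are 12 irreducibles (= number of conjugacy classes). Their dimensions d_i satisfy sum d_i^2 = |G| = 36: 1 + 1 + 1 + 1 + 1 + 1 + 1 + 1 + 1 + 9 + 9 + 9 = 36. (For the product with Z/3Z: each of the 3 1-dim characters of Z/3Z tensors with each irrep of A_4, giving 3 copies of each A_4-dimension.)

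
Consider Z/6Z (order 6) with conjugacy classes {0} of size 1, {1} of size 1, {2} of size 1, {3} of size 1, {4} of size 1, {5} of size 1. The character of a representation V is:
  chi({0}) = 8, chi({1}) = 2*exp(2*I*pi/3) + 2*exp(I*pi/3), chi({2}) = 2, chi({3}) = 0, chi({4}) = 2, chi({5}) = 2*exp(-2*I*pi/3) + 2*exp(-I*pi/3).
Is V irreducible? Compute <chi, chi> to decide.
Not irreducible (reducible): <chi, chi> = 16 > 1.

<chi, chi> = (1/|G|) sum_C |C| * |chi(C)|^2 = (1/6)[1*|8|^2 + 1*|2*exp(2*I*pi/3) + 2*exp(I*pi/3)|^2 + 1*|2|^2 + 1*|0|^2 + 1*|2|^2 + 1*|2*exp(-2*I*pi/3) + 2*exp(-I*pi/3)|^2]
  = (1/6)[(64) + (12) + (4) + (0) + (4) + (12)] = 96/6 = 16.
(Exp terms are combined using exp(i*s)*conj(exp(i*t)) = exp(i*(s-t)), and sums of them are collapsed using the identity that for every m > 1 the m distinct m-th roots of unity sum to 0, e.g. 1 + exp(2*I*pi/3) + exp(-2*I*pi/3) = 0.)
A character is irreducible iff <chi, chi> = 1, so this representation is reducible.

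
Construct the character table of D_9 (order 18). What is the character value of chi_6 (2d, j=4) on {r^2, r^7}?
Conjugacy classes: {e} of size 1, {r^1, r^8} of size 2, {r^2, r^7} of size 2, {r^3, r^6} of size 2, {r^4, r^5} of size 2, {s, sr, ..., sr^8} of size 9.
Character table:
  irrep \ class              {e} (size 1)  {r^1, r^8} (size 2)  {r^2, r^7} (size 2)  {r^3, r^6} (size 2)  {r^4, r^5} (size 2)  {s, sr, ..., sr^8} (size 9)
  chi_1 (triv)               1             1                    1                    1                    1                    1                          
  chi_2 (sign: r->1, s->-1)  1             1                    1                    1                    1                    -1                         
  chi_3 (2d, j=1)            2             2*cos(2*pi/9)        2*cos(4*pi/9)        -1                   -2*cos(pi/9)         0                          
  chi_4 (2d, j=2)            2             2*cos(4*pi/9)        -2*cos(pi/9)         -1                   2*cos(2*pi/9)        0                          
  chi_5 (2d, j=3)            2             -1                   -1                   2                    -1                   0                          
  chi_6 (2d, j=4)            2             -2*cos(pi/9)         2*cos(2*pi/9)        -1                   2*cos(4*pi/9)        0                          

Spot check: chi_6 (2d, j=4) on {r^2, r^7} = 2*cos(2*pi/9).

Justification: D_9 has order 2*9 = 18 with 6 conjugacy classes, hence 6 irreducibles. Sum of squared dims 1 + 1 + 4 + 4 + 4 + 4 = 18 = |G|. Linear characters come from the abelianisation; the 2-dimensional irreps have character r^k -> 2*cos(2*pi*j*k/9), reflections -> 0.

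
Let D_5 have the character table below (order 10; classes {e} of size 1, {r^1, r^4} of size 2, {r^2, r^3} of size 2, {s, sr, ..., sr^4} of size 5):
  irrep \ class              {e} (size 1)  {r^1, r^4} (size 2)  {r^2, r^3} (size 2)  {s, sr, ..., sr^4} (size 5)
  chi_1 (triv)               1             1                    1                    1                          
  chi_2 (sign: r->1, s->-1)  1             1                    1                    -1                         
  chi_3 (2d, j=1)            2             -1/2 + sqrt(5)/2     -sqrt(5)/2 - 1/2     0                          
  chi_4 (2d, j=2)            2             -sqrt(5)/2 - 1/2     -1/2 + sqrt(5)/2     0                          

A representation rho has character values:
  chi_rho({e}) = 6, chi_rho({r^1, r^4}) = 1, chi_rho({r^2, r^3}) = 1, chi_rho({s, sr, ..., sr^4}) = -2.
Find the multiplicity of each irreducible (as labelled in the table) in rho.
Multiplicities: chi_1: 0, chi_2: 2, chi_3: 1, chi_4: 1.

Justification: Use <chi_rho, chi> = (1/|G|) sum_C |C| * chi_rho(C) * conj(chi(C)) with |G| = 10 for each irreducible chi in the table:
  <chi_rho, chi_1> = (1/10)[1*(6)*conj(1) + 2*(1)*conj(1) + 2*(1)*conj(1) + 5*(-2)*conj(1)]
      = (1/10)[(6) + (2) + (2) + (-10)] = 0/10 = 0
  <chi_rho, chi_2> = (1/10)[1*(6)*conj(1) + 2*(1)*conj(1) + 2*(1)*conj(1) + 5*(-2)*conj(-1)]
      = (1/10)[(6) + (2) + (2) + (10)] = 20/10 = 2
  <chi_rho, chi_3> = (1/10)[1*(6)*conj(2) + 2*(1)*conj(-1/2 + sqrt(5)/2) + 2*(1)*conj(-sqrt(5)/2 - 1/2) + 5*(-2)*conj(0)]
      = (1/10)[(12) + (-1 + sqrt(5)) + (-sqrt(5) - 1) + (0)] = 10/10 = 1
  <chi_rho, chi_4> = (1/10)[1*(6)*conj(2) + 2*(1)*conj(-sqrt(5)/2 - 1/2) + 2*(1)*conj(-1/2 + sqrt(5)/2) + 5*(-2)*conj(0)]
      = (1/10)[(12) + (-sqrt(5) - 1) + (-1 + sqrt(5)) + (0)] = 10/10 = 1
Dimension check: dim(rho) = sum (mult * dim) = 0*1 + 2*1 + 1*2 + 1*2 = 6 = chi_rho(e) = 6.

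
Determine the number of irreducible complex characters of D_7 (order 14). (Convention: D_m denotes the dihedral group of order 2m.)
5

Details: The number of irreducible complex representations of a finite group equals its number of conjugacy classes. D_7 has 5 conjugacy classes ((n+3)/2 for n odd), so D_7 (order 14) has exactly 5 irreducible complex representations.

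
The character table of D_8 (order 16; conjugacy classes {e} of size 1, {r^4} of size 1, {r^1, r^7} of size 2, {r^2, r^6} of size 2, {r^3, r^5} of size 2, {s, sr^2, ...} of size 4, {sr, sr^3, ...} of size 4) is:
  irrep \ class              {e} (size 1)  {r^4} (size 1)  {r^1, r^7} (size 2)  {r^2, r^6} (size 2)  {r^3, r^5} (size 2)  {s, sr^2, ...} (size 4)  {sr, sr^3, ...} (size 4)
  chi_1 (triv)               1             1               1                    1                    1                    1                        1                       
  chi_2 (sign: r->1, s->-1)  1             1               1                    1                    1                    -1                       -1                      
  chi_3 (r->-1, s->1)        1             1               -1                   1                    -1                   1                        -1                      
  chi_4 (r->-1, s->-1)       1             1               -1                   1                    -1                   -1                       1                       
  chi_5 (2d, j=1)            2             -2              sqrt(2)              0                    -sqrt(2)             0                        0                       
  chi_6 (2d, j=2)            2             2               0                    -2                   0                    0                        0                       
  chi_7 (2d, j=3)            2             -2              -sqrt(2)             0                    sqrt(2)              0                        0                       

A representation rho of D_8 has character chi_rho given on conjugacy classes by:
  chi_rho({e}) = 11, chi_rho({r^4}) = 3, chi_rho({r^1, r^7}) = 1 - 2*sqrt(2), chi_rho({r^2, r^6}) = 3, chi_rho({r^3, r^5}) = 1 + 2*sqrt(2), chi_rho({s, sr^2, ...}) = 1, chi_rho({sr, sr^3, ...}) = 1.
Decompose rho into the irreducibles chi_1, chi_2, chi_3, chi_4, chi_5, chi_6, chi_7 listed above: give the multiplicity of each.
Multiplicities: chi_1: 2, chi_2: 1, chi_3: 1, chi_4: 1, chi_5: 0, chi_6: 1, chi_7: 2.

Use <chi_rho, chi> = (1/|G|) sum_C |C| * chi_rho(C) * conj(chi(C)) with |G| = 16 for each irreducible chi in the table:
  <chi_rho, chi_1> = (1/16)[1*(11)*conj(1) + 1*(3)*conj(1) + 2*(1 - 2*sqrt(2))*conj(1) + 2*(3)*conj(1) + 2*(1 + 2*sqrt(2))*conj(1) + 4*(1)*conj(1) + 4*(1)*conj(1)]
      = (1/16)[(11) + (3) + (2 - 4*sqrt(2)) + (6) + (2 + 4*sqrt(2)) + (4) + (4)] = 32/16 = 2
  <chi_rho, chi_2> = (1/16)[1*(11)*conj(1) + 1*(3)*conj(1) + 2*(1 - 2*sqrt(2))*conj(1) + 2*(3)*conj(1) + 2*(1 + 2*sqrt(2))*conj(1) + 4*(1)*conj(-1) + 4*(1)*conj(-1)]
      = (1/16)[(11) + (3) + (2 - 4*sqrt(2)) + (6) + (2 + 4*sqrt(2)) + (-4) + (-4)] = 16/16 = 1
  <chi_rho, chi_3> = (1/16)[1*(11)*conj(1) + 1*(3)*conj(1) + 2*(1 - 2*sqrt(2))*conj(-1) + 2*(3)*conj(1) + 2*(1 + 2*sqrt(2))*conj(-1) + 4*(1)*conj(1) + 4*(1)*conj(-1)]
      = (1/16)[(11) + (3) + (-2 + 4*sqrt(2)) + (6) + (-4*sqrt(2) - 2) + (4) + (-4)] = 16/16 = 1
  <chi_rho, chi_4> = (1/16)[1*(11)*conj(1) + 1*(3)*conj(1) + 2*(1 - 2*sqrt(2))*conj(-1) + 2*(3)*conj(1) + 2*(1 + 2*sqrt(2))*conj(-1) + 4*(1)*conj(-1) + 4*(1)*conj(1)]
      = (1/16)[(11) + (3) + (-2 + 4*sqrt(2)) + (6) + (-4*sqrt(2) - 2) + (-4) + (4)] = 16/16 = 1
  <chi_rho, chi_5> = (1/16)[1*(11)*conj(2) + 1*(3)*conj(-2) + 2*(1 - 2*sqrt(2))*conj(sqrt(2)) + 2*(3)*conj(0) + 2*(1 + 2*sqrt(2))*conj(-sqrt(2)) + 4*(1)*conj(0) + 4*(1)*conj(0)]
      = (1/16)[(22) + (-6) + (-8 + 2*sqrt(2)) + (0) + (-8 - 2*sqrt(2)) + (0) + (0)] = 0/16 = 0
  <chi_rho, chi_6> = (1/16)[1*(11)*conj(2) + 1*(3)*conj(2) + 2*(1 - 2*sqrt(2))*conj(0) + 2*(3)*conj(-2) + 2*(1 + 2*sqrt(2))*conj(0) + 4*(1)*conj(0) + 4*(1)*conj(0)]
      = (1/16)[(22) + (6) + (0) + (-12) + (0) + (0) + (0)] = 16/16 = 1
  <chi_rho, chi_7> = (1/16)[1*(11)*conj(2) + 1*(3)*conj(-2) + 2*(1 - 2*sqrt(2))*conj(-sqrt(2)) + 2*(3)*conj(0) + 2*(1 + 2*sqrt(2))*conj(sqrt(2)) + 4*(1)*conj(0) + 4*(1)*conj(0)]
      = (1/16)[(22) + (-6) + (8 - 2*sqrt(2)) + (0) + (2*sqrt(2) + 8) + (0) + (0)] = 32/16 = 2
Dimension check: dim(rho) = sum (mult * dim) = 2*1 + 1*1 + 1*1 + 1*1 + 0*2 + 1*2 + 2*2 = 11 = chi_rho(e) = 11.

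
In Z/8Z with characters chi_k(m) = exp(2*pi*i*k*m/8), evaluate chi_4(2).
chi_4(2) = zeta_8^8 = 1

Working: chi_4(2) = zeta_8^(4*2) = zeta_8^8. Since zeta_8^8 = 1, this equals zeta_8^0 = exp(2*pi*i*0/8) = 1.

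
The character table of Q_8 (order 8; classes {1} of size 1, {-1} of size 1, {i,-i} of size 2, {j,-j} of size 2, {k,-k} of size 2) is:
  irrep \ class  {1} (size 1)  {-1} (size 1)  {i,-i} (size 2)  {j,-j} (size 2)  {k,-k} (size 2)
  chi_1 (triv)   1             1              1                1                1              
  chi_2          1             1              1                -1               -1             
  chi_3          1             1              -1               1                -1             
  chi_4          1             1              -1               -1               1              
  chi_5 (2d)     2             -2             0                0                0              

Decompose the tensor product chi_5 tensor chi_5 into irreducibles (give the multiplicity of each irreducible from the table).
chi_5 tensor chi_5 = chi_1 + chi_2 + chi_3 + chi_4 (all other irreducibles have multiplicity 0).

Working: The character of a tensor product is the pointwise product (chi_5 * chi_5)(C) = chi_5(C) * chi_5(C):
  {1}: (2)*(2), {-1}: (-2)*(-2), {i,-i}: (0)*(0), {j,-j}: (0)*(0), {k,-k}: (0)*(0)
so (chi_5 * chi_5) takes values
  {1} -> 4, {-1} -> 4, {i,-i} -> 0, {j,-j} -> 0, {k,-k} -> 0.
Now take the inner product of this character with each irreducible chi from the table, <chi_5*chi_5, chi> = (1/8) sum_C |C| (chi_5*chi_5)(C) conj(chi(C)):
  <chi_5*chi_5, chi_1> = (1/8)[1*(4)*conj(1) + 1*(4)*conj(1) + 2*(0)*conj(1) + 2*(0)*conj(1) + 2*(0)*conj(1)]
      = (1/8)[(4) + (4) + (0) + (0) + (0)] = 8/8 = 1
  <chi_5*chi_5, chi_2> = (1/8)[1*(4)*conj(1) + 1*(4)*conj(1) + 2*(0)*conj(1) + 2*(0)*conj(-1) + 2*(0)*conj(-1)]
      = (1/8)[(4) + (4) + (0) + (0) + (0)] = 8/8 = 1
  <chi_5*chi_5, chi_3> = (1/8)[1*(4)*conj(1) + 1*(4)*conj(1) + 2*(0)*conj(-1) + 2*(0)*conj(1) + 2*(0)*conj(-1)]
      = (1/8)[(4) + (4) + (0) + (0) + (0)] = 8/8 = 1
  <chi_5*chi_5, chi_4> = (1/8)[1*(4)*conj(1) + 1*(4)*conj(1) + 2*(0)*conj(-1) + 2*(0)*conj(-1) + 2*(0)*conj(1)]
      = (1/8)[(4) + (4) + (0) + (0) + (0)] = 8/8 = 1
  <chi_5*chi_5, chi_5> = (1/8)[1*(4)*conj(2) + 1*(4)*conj(-2) + 2*(0)*conj(0) + 2*(0)*conj(0) + 2*(0)*conj(0)]
      = (1/8)[(8) + (-8) + (0) + (0) + (0)] = 0/8 = 0
Hence the multiplicities are chi_1: 1, chi_2: 1, chi_3: 1, chi_4: 1. Dimension check: dim(chi_5)*dim(chi_5) = 2*2 = 4 and sum (mult * dim) = 1*1 + 1*1 + 1*1 + 1*1 = 4.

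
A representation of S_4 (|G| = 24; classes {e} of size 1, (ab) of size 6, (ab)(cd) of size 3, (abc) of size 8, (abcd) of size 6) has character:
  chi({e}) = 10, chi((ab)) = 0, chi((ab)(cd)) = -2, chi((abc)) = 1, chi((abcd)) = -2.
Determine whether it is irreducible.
Not irreducible (reducible): <chi, chi> = 6 > 1.

<chi, chi> = (1/|G|) sum_C |C| * |chi(C)|^2 = (1/24)[1*|10|^2 + 6*|0|^2 + 3*|-2|^2 + 8*|1|^2 + 6*|-2|^2]
  = (1/24)[(100) + (0) + (12) + (8) + (24)] = 144/24 = 6.
A character is irreducible iff <chi, chi> = 1, so this representation is reducible.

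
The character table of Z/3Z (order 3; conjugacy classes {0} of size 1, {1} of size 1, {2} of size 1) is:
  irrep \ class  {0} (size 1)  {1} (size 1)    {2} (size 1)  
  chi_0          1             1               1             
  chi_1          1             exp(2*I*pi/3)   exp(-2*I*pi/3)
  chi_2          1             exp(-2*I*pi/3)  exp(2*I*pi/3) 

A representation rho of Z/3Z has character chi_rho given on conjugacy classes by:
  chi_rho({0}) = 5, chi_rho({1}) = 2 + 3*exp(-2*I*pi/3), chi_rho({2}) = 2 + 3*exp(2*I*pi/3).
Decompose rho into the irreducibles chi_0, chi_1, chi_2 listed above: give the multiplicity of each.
Multiplicities: chi_0: 2, chi_1: 0, chi_2: 3.

Details: Use <chi_rho, chi> = (1/|G|) sum_C |C| * chi_rho(C) * conj(chi(C)) with |G| = 3 for each irreducible chi in the table:
  <chi_rho, chi_0> = (1/3)[1*(5)*conj(1) + 1*(2 + 3*exp(-2*I*pi/3))*conj(1) + 1*(2 + 3*exp(2*I*pi/3))*conj(1)]
      = (1/3)[(5) + (2 + 3*exp(-2*I*pi/3)) + (2 + 3*exp(2*I*pi/3))] = 6/3 = 2
  <chi_rho, chi_1> = (1/3)[1*(5)*conj(1) + 1*(2 + 3*exp(-2*I*pi/3))*conj(exp(2*I*pi/3)) + 1*(2 + 3*exp(2*I*pi/3))*conj(exp(-2*I*pi/3))]
      = (1/3)[(5) + (2*exp(-2*I*pi/3) + 3*exp(2*I*pi/3)) + (3*exp(-2*I*pi/3) + 2*exp(2*I*pi/3))] = 0/3 = 0
  <chi_rho, chi_2> = (1/3)[1*(5)*conj(1) + 1*(2 + 3*exp(-2*I*pi/3))*conj(exp(-2*I*pi/3)) + 1*(2 + 3*exp(2*I*pi/3))*conj(exp(2*I*pi/3))]
      = (1/3)[(5) + (3 + 2*exp(2*I*pi/3)) + (3 + 2*exp(-2*I*pi/3))] = 9/3 = 3
(Exp terms are combined using exp(i*s)*conj(exp(i*t)) = exp(i*(s-t)), and sums of them are collapsed using the identity that for every m > 1 the m distinct m-th roots of unity sum to 0, e.g. 1 + exp(2*I*pi/3) + exp(-2*I*pi/3) = 0.)
Dimension check: dim(rho) = sum (mult * dim) = 2*1 + 0*1 + 3*1 = 5 = chi_rho(e) = 5.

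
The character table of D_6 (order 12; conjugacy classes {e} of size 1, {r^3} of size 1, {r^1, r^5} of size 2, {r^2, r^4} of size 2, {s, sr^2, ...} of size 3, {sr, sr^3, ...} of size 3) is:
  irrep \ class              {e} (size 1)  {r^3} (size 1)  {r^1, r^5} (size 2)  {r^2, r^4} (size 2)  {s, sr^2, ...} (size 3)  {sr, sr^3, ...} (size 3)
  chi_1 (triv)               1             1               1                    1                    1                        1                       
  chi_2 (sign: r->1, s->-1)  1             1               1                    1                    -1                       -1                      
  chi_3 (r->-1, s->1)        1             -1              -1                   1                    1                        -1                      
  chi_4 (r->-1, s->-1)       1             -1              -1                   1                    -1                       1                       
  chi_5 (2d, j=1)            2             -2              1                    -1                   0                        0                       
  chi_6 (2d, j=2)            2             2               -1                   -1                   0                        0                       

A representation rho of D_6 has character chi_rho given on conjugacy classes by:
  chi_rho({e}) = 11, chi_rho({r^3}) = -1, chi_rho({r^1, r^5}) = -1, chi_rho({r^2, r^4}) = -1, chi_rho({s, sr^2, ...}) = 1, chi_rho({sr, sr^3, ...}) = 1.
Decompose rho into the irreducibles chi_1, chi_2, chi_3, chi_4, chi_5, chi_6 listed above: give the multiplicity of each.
Multiplicities: chi_1: 1, chi_2: 0, chi_3: 1, chi_4: 1, chi_5: 2, chi_6: 2.

Use <chi_rho, chi> = (1/|G|) sum_C |C| * chi_rho(C) * conj(chi(C)) with |G| = 12 for each irreducible chi in the table:
  <chi_rho, chi_1> = (1/12)[1*(11)*conj(1) + 1*(-1)*conj(1) + 2*(-1)*conj(1) + 2*(-1)*conj(1) + 3*(1)*conj(1) + 3*(1)*conj(1)]
      = (1/12)[(11) + (-1) + (-2) + (-2) + (3) + (3)] = 12/12 = 1
  <chi_rho, chi_2> = (1/12)[1*(11)*conj(1) + 1*(-1)*conj(1) + 2*(-1)*conj(1) + 2*(-1)*conj(1) + 3*(1)*conj(-1) + 3*(1)*conj(-1)]
      = (1/12)[(11) + (-1) + (-2) + (-2) + (-3) + (-3)] = 0/12 = 0
  <chi_rho, chi_3> = (1/12)[1*(11)*conj(1) + 1*(-1)*conj(-1) + 2*(-1)*conj(-1) + 2*(-1)*conj(1) + 3*(1)*conj(1) + 3*(1)*conj(-1)]
      = (1/12)[(11) + (1) + (2) + (-2) + (3) + (-3)] = 12/12 = 1
  <chi_rho, chi_4> = (1/12)[1*(11)*conj(1) + 1*(-1)*conj(-1) + 2*(-1)*conj(-1) + 2*(-1)*conj(1) + 3*(1)*conj(-1) + 3*(1)*conj(1)]
      = (1/12)[(11) + (1) + (2) + (-2) + (-3) + (3)] = 12/12 = 1
  <chi_rho, chi_5> = (1/12)[1*(11)*conj(2) + 1*(-1)*conj(-2) + 2*(-1)*conj(1) + 2*(-1)*conj(-1) + 3*(1)*conj(0) + 3*(1)*conj(0)]
      = (1/12)[(22) + (2) + (-2) + (2) + (0) + (0)] = 24/12 = 2
  <chi_rho, chi_6> = (1/12)[1*(11)*conj(2) + 1*(-1)*conj(2) + 2*(-1)*conj(-1) + 2*(-1)*conj(-1) + 3*(1)*conj(0) + 3*(1)*conj(0)]
      = (1/12)[(22) + (-2) + (2) + (2) + (0) + (0)] = 24/12 = 2
Dimension check: dim(rho) = sum (mult * dim) = 1*1 + 0*1 + 1*1 + 1*1 + 2*2 + 2*2 = 11 = chi_rho(e) = 11.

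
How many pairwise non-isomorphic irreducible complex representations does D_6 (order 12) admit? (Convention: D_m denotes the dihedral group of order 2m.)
6

Proof sketch: The number of irreducible complex representations of a finite group equals its number of conjugacy classes. D_6 has 6 conjugacy classes (n/2 + 3 for n even), so D_6 (order 12) has exactly 6 irreducible complex representations.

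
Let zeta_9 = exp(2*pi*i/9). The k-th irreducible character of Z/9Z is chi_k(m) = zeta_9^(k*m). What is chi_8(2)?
chi_8(2) = zeta_9^16 = exp(-4*I*pi/9)

chi_8(2) = zeta_9^(8*2) = zeta_9^16. Since zeta_9^9 = 1, this equals zeta_9^7 = exp(2*pi*i*7/9) = exp(-4*I*pi/9).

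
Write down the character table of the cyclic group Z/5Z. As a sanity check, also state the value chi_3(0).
Character table of Z/5Z (irreps indexed chi_0,...,chi_4 with chi_k(m) = zeta_5^(k*m), zeta_5 = exp(2*pi*i/5)):
  irrep \ class  {0} (size 1)  {1} (size 1)    {2} (size 1)    {3} (size 1)    {4} (size 1)  
  chi_0          1             1               1               1               1             
  chi_1          1             exp(2*I*pi/5)   exp(4*I*pi/5)   exp(-4*I*pi/5)  exp(-2*I*pi/5)
  chi_2          1             exp(4*I*pi/5)   exp(-2*I*pi/5)  exp(2*I*pi/5)   exp(-4*I*pi/5)
  chi_3          1             exp(-4*I*pi/5)  exp(2*I*pi/5)   exp(-2*I*pi/5)  exp(4*I*pi/5) 
  chi_4          1             exp(-2*I*pi/5)  exp(-4*I*pi/5)  exp(4*I*pi/5)   exp(2*I*pi/5) 

Spot check: chi_3(0) = zeta_5^(3*0) = zeta_5^0 = 1.

Argument: Z/5Z is abelian, so all 5 irreducible complex representations are 1-dimensional. They are given by chi_k(m) = zeta_5^(k*m) for k = 0,...,4. Row orthogonality: sum_m chi_k(m) conj(chi_l(m)) = 5 * [k = l].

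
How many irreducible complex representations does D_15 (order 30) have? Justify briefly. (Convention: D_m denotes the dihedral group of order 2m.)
9

Details: The number of irreducible complex representations of a finite group equals its number of conjugacy classes. D_15 has 9 conjugacy classes ((n+3)/2 for n odd), so D_15 (order 30) has exactly 9 irreducible complex representations.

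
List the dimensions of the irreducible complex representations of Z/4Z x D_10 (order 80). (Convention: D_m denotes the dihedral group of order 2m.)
Dimensions: 1, 1, 1, 1, 1, 1, 1, 1, 1, 1, 1, 1, 1, 1, 1, 1, 2, 2, 2, 2, 2, 2, 2, 2, 2, 2, 2, 2, 2, 2, 2, 2

Why: There are 32 irreducibles (= number of conjugacy classes). Their dimensions d_i satisfy sum d_i^2 = |G| = 80: 1 + 1 + 1 + 1 + 1 + 1 + 1 + 1 + 1 + 1 + 1 + 1 + 1 + 1 + 1 + 1 + 4 + 4 + 4 + 4 + 4 + 4 + 4 + 4 + 4 + 4 + 4 + 4 + 4 + 4 + 4 + 4 = 80. (For the product with Z/4Z: each of the 4 1-dim characters of Z/4Z tensors with each irrep of D_10, giving 4 copies of each D_10-dimension.)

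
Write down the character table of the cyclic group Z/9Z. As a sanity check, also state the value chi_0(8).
Character table of Z/9Z (irreps indexed chi_0,...,chi_8 with chi_k(m) = zeta_9^(k*m), zeta_9 = exp(2*pi*i/9)):
  irrep \ class  {0} (size 1)  {1} (size 1)    {2} (size 1)    {3} (size 1)    {4} (size 1)    {5} (size 1)    {6} (size 1)    {7} (size 1)    {8} (size 1)  
  chi_0          1             1               1               1               1               1               1               1               1             
  chi_1          1             exp(2*I*pi/9)   exp(4*I*pi/9)   exp(2*I*pi/3)   exp(8*I*pi/9)   exp(-8*I*pi/9)  exp(-2*I*pi/3)  exp(-4*I*pi/9)  exp(-2*I*pi/9)
  chi_2          1             exp(4*I*pi/9)   exp(8*I*pi/9)   exp(-2*I*pi/3)  exp(-2*I*pi/9)  exp(2*I*pi/9)   exp(2*I*pi/3)   exp(-8*I*pi/9)  exp(-4*I*pi/9)
  chi_3          1             exp(2*I*pi/3)   exp(-2*I*pi/3)  1               exp(2*I*pi/3)   exp(-2*I*pi/3)  1               exp(2*I*pi/3)   exp(-2*I*pi/3)
  chi_4          1             exp(8*I*pi/9)   exp(-2*I*pi/9)  exp(2*I*pi/3)   exp(-4*I*pi/9)  exp(4*I*pi/9)   exp(-2*I*pi/3)  exp(2*I*pi/9)   exp(-8*I*pi/9)
  chi_5          1             exp(-8*I*pi/9)  exp(2*I*pi/9)   exp(-2*I*pi/3)  exp(4*I*pi/9)   exp(-4*I*pi/9)  exp(2*I*pi/3)   exp(-2*I*pi/9)  exp(8*I*pi/9) 
  chi_6          1             exp(-2*I*pi/3)  exp(2*I*pi/3)   1               exp(-2*I*pi/3)  exp(2*I*pi/3)   1               exp(-2*I*pi/3)  exp(2*I*pi/3) 
  chi_7          1             exp(-4*I*pi/9)  exp(-8*I*pi/9)  exp(2*I*pi/3)   exp(2*I*pi/9)   exp(-2*I*pi/9)  exp(-2*I*pi/3)  exp(8*I*pi/9)   exp(4*I*pi/9) 
  chi_8          1             exp(-2*I*pi/9)  exp(-4*I*pi/9)  exp(-2*I*pi/3)  exp(-8*I*pi/9)  exp(8*I*pi/9)   exp(2*I*pi/3)   exp(4*I*pi/9)   exp(2*I*pi/9) 

Spot check: chi_0(8) = zeta_9^(0*8) = zeta_9^0 = 1.

Derivation: Z/9Z is abelian, so all 9 irreducible complex representations are 1-dimensional. They are given by chi_k(m) = zeta_9^(k*m) for k = 0,...,8. Row orthogonality: sum_m chi_k(m) conj(chi_l(m)) = 9 * [k = l].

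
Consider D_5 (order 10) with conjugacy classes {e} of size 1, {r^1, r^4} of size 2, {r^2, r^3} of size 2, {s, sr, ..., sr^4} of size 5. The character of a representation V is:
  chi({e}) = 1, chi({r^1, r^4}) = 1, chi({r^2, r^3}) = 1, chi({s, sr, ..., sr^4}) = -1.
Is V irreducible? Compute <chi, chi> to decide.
Irreducible: <chi, chi> = 1.

Why: <chi, chi> = (1/|G|) sum_C |C| * |chi(C)|^2 = (1/10)[1*|1|^2 + 2*|1|^2 + 2*|1|^2 + 5*|-1|^2]
  = (1/10)[(1) + (2) + (2) + (5)] = 10/10 = 1.
A character is irreducible iff <chi, chi> = 1, so this representation is irreducible.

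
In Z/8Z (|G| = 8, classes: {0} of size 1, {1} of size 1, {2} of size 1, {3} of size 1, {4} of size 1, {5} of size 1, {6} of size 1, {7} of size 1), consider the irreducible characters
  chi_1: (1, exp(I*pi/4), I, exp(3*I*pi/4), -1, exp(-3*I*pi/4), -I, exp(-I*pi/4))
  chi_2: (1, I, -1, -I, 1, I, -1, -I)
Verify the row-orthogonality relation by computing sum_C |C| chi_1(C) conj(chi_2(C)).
Sum = 0; so <chi_1, chi_2> = 0 (distinct irreducibles are orthogonal).

Justification: Compute term by term over conjugacy classes (|C| * chi_1(C) * conj(chi_2(C))):
  1*(1)*conj(1) + 1*(exp(I*pi/4))*conj(I) + 1*(I)*conj(-1) + 1*(exp(3*I*pi/4))*conj(-I) + 1*(-1)*conj(1) + 1*(exp(-3*I*pi/4))*conj(I) + 1*(-I)*conj(-1) + 1*(exp(-I*pi/4))*conj(-I)
  = (1) + (-exp(3*I*pi/4)) + (-I) + (exp(-3*I*pi/4)) + (-1) + (-exp(-I*pi/4)) + (I) + (exp(I*pi/4))
  = 0.
(Exp terms are combined using exp(i*s)*conj(exp(i*t)) = exp(i*(s-t)), and sums of them are collapsed using the identity that for every m > 1 the m distinct m-th roots of unity sum to 0, e.g. 1 + exp(2*I*pi/3) + exp(-2*I*pi/3) = 0.)
Dividing by |G| = 8 gives 0/8 = 0, matching the row-orthogonality relation <chi_1, chi_2> = [chi_1 = chi_2].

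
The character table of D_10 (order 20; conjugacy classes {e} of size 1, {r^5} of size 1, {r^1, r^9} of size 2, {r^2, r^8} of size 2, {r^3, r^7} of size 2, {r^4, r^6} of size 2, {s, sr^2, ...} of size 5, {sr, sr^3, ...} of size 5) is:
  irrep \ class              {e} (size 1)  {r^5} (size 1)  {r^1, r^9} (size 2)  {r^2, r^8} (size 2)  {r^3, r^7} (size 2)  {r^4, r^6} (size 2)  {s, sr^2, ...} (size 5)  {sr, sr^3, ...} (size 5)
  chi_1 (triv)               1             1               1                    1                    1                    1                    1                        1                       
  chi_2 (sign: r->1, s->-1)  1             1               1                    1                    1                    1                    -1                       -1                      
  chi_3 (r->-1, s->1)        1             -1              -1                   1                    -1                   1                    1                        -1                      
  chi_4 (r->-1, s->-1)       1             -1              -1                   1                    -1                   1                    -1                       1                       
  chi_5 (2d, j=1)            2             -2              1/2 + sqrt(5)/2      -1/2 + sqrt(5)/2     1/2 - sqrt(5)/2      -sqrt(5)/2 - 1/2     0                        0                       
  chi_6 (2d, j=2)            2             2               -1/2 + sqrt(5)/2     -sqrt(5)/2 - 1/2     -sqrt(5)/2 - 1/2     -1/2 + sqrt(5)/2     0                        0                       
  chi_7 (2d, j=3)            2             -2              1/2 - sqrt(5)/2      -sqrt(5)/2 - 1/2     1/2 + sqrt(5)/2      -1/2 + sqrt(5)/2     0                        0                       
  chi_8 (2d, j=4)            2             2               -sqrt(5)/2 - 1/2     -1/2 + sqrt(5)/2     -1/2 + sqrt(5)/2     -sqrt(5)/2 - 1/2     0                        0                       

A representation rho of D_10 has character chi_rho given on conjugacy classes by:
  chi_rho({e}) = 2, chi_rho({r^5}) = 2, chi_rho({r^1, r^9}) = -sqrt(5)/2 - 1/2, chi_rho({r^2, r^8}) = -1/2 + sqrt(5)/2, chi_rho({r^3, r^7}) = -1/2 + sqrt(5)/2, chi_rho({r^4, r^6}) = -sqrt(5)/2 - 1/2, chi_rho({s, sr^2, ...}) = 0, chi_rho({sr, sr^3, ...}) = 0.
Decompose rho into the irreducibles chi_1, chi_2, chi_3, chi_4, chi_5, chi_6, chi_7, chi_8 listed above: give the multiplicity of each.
Multiplicities: chi_1: 0, chi_2: 0, chi_3: 0, chi_4: 0, chi_5: 0, chi_6: 0, chi_7: 0, chi_8: 1.

Proof sketch: Use <chi_rho, chi> = (1/|G|) sum_C |C| * chi_rho(C) * conj(chi(C)) with |G| = 20 for each irreducible chi in the table:
  <chi_rho, chi_1> = (1/20)[1*(2)*conj(1) + 1*(2)*conj(1) + 2*(-sqrt(5)/2 - 1/2)*conj(1) + 2*(-1/2 + sqrt(5)/2)*conj(1) + 2*(-1/2 + sqrt(5)/2)*conj(1) + 2*(-sqrt(5)/2 - 1/2)*conj(1) + 5*(0)*conj(1) + 5*(0)*conj(1)]
      = (1/20)[(2) + (2) + (-sqrt(5) - 1) + (-1 + sqrt(5)) + (-1 + sqrt(5)) + (-sqrt(5) - 1) + (0) + (0)] = 0/20 = 0
  <chi_rho, chi_2> = (1/20)[1*(2)*conj(1) + 1*(2)*conj(1) + 2*(-sqrt(5)/2 - 1/2)*conj(1) + 2*(-1/2 + sqrt(5)/2)*conj(1) + 2*(-1/2 + sqrt(5)/2)*conj(1) + 2*(-sqrt(5)/2 - 1/2)*conj(1) + 5*(0)*conj(-1) + 5*(0)*conj(-1)]
      = (1/20)[(2) + (2) + (-sqrt(5) - 1) + (-1 + sqrt(5)) + (-1 + sqrt(5)) + (-sqrt(5) - 1) + (0) + (0)] = 0/20 = 0
  <chi_rho, chi_3> = (1/20)[1*(2)*conj(1) + 1*(2)*conj(-1) + 2*(-sqrt(5)/2 - 1/2)*conj(-1) + 2*(-1/2 + sqrt(5)/2)*conj(1) + 2*(-1/2 + sqrt(5)/2)*conj(-1) + 2*(-sqrt(5)/2 - 1/2)*conj(1) + 5*(0)*conj(1) + 5*(0)*conj(-1)]
      = (1/20)[(2) + (-2) + (1 + sqrt(5)) + (-1 + sqrt(5)) + (1 - sqrt(5)) + (-sqrt(5) - 1) + (0) + (0)] = 0/20 = 0
  <chi_rho, chi_4> = (1/20)[1*(2)*conj(1) + 1*(2)*conj(-1) + 2*(-sqrt(5)/2 - 1/2)*conj(-1) + 2*(-1/2 + sqrt(5)/2)*conj(1) + 2*(-1/2 + sqrt(5)/2)*conj(-1) + 2*(-sqrt(5)/2 - 1/2)*conj(1) + 5*(0)*conj(-1) + 5*(0)*conj(1)]
      = (1/20)[(2) + (-2) + (1 + sqrt(5)) + (-1 + sqrt(5)) + (1 - sqrt(5)) + (-sqrt(5) - 1) + (0) + (0)] = 0/20 = 0
  <chi_rho, chi_5> = (1/20)[1*(2)*conj(2) + 1*(2)*conj(-2) + 2*(-sqrt(5)/2 - 1/2)*conj(1/2 + sqrt(5)/2) + 2*(-1/2 + sqrt(5)/2)*conj(-1/2 + sqrt(5)/2) + 2*(-1/2 + sqrt(5)/2)*conj(1/2 - sqrt(5)/2) + 2*(-sqrt(5)/2 - 1/2)*conj(-sqrt(5)/2 - 1/2) + 5*(0)*conj(0) + 5*(0)*conj(0)]
      = (1/20)[(4) + (-4) + (-3 - sqrt(5)) + (3 - sqrt(5)) + (-3 + sqrt(5)) + (sqrt(5) + 3) + (0) + (0)] = 0/20 = 0
  <chi_rho, chi_6> = (1/20)[1*(2)*conj(2) + 1*(2)*conj(2) + 2*(-sqrt(5)/2 - 1/2)*conj(-1/2 + sqrt(5)/2) + 2*(-1/2 + sqrt(5)/2)*conj(-sqrt(5)/2 - 1/2) + 2*(-1/2 + sqrt(5)/2)*conj(-sqrt(5)/2 - 1/2) + 2*(-sqrt(5)/2 - 1/2)*conj(-1/2 + sqrt(5)/2) + 5*(0)*conj(0) + 5*(0)*conj(0)]
      = (1/20)[(4) + (4) + (-2) + (-2) + (-2) + (-2) + (0) + (0)] = 0/20 = 0
  <chi_rho, chi_7> = (1/20)[1*(2)*conj(2) + 1*(2)*conj(-2) + 2*(-sqrt(5)/2 - 1/2)*conj(1/2 - sqrt(5)/2) + 2*(-1/2 + sqrt(5)/2)*conj(-sqrt(5)/2 - 1/2) + 2*(-1/2 + sqrt(5)/2)*conj(1/2 + sqrt(5)/2) + 2*(-sqrt(5)/2 - 1/2)*conj(-1/2 + sqrt(5)/2) + 5*(0)*conj(0) + 5*(0)*conj(0)]
      = (1/20)[(4) + (-4) + (2) + (-2) + (2) + (-2) + (0) + (0)] = 0/20 = 0
  <chi_rho, chi_8> = (1/20)[1*(2)*conj(2) + 1*(2)*conj(2) + 2*(-sqrt(5)/2 - 1/2)*conj(-sqrt(5)/2 - 1/2) + 2*(-1/2 + sqrt(5)/2)*conj(-1/2 + sqrt(5)/2) + 2*(-1/2 + sqrt(5)/2)*conj(-1/2 + sqrt(5)/2) + 2*(-sqrt(5)/2 - 1/2)*conj(-sqrt(5)/2 - 1/2) + 5*(0)*conj(0) + 5*(0)*conj(0)]
      = (1/20)[(4) + (4) + (sqrt(5) + 3) + (3 - sqrt(5)) + (3 - sqrt(5)) + (sqrt(5) + 3) + (0) + (0)] = 20/20 = 1
Dimension check: dim(rho) = sum (mult * dim) = 0*1 + 0*1 + 0*1 + 0*1 + 0*2 + 0*2 + 0*2 + 1*2 = 2 = chi_rho(e) = 2.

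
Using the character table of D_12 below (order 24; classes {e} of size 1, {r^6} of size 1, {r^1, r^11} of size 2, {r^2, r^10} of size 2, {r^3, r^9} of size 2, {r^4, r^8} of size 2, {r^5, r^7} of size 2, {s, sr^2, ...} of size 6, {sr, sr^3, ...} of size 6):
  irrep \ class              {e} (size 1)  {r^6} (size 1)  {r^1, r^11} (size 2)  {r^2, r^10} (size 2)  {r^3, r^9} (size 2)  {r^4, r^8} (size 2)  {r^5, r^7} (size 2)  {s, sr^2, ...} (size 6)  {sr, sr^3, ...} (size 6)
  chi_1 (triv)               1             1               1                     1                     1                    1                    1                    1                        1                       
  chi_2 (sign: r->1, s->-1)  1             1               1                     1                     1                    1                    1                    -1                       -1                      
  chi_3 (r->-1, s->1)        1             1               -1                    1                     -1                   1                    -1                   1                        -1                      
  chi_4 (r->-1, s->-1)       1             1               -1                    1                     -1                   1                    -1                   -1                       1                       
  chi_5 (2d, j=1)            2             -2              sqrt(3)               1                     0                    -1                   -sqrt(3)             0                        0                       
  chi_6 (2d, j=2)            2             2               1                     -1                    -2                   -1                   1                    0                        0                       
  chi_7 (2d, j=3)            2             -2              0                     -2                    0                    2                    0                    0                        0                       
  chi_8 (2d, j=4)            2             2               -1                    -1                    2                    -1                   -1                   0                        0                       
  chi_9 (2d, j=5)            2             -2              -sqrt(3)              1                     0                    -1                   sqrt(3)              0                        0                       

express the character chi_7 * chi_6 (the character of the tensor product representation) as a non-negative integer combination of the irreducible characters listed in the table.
chi_7 tensor chi_6 = chi_5 + chi_9 (all other irreducibles have multiplicity 0).

The character of a tensor product is the pointwise product (chi_7 * chi_6)(C) = chi_7(C) * chi_6(C):
  {e}: (2)*(2), {r^6}: (-2)*(2), {r^1, r^11}: (0)*(1), {r^2, r^10}: (-2)*(-1), {r^3, r^9}: (0)*(-2), {r^4, r^8}: (2)*(-1), {r^5, r^7}: (0)*(1), {s, sr^2, ...}: (0)*(0), {sr, sr^3, ...}: (0)*(0)
so (chi_7 * chi_6) takes values
  {e} -> 4, {r^6} -> -4, {r^1, r^11} -> 0, {r^2, r^10} -> 2, {r^3, r^9} -> 0, {r^4, r^8} -> -2, {r^5, r^7} -> 0, {s, sr^2, ...} -> 0, {sr, sr^3, ...} -> 0.
Now take the inner product of this character with each irreducible chi from the table, <chi_7*chi_6, chi> = (1/24) sum_C |C| (chi_7*chi_6)(C) conj(chi(C)):
  <chi_7*chi_6, chi_1> = (1/24)[1*(4)*conj(1) + 1*(-4)*conj(1) + 2*(0)*conj(1) + 2*(2)*conj(1) + 2*(0)*conj(1) + 2*(-2)*conj(1) + 2*(0)*conj(1) + 6*(0)*conj(1) + 6*(0)*conj(1)]
      = (1/24)[(4) + (-4) + (0) + (4) + (0) + (-4) + (0) + (0) + (0)] = 0/24 = 0
  <chi_7*chi_6, chi_2> = (1/24)[1*(4)*conj(1) + 1*(-4)*conj(1) + 2*(0)*conj(1) + 2*(2)*conj(1) + 2*(0)*conj(1) + 2*(-2)*conj(1) + 2*(0)*conj(1) + 6*(0)*conj(-1) + 6*(0)*conj(-1)]
      = (1/24)[(4) + (-4) + (0) + (4) + (0) + (-4) + (0) + (0) + (0)] = 0/24 = 0
  <chi_7*chi_6, chi_3> = (1/24)[1*(4)*conj(1) + 1*(-4)*conj(1) + 2*(0)*conj(-1) + 2*(2)*conj(1) + 2*(0)*conj(-1) + 2*(-2)*conj(1) + 2*(0)*conj(-1) + 6*(0)*conj(1) + 6*(0)*conj(-1)]
      = (1/24)[(4) + (-4) + (0) + (4) + (0) + (-4) + (0) + (0) + (0)] = 0/24 = 0
  <chi_7*chi_6, chi_4> = (1/24)[1*(4)*conj(1) + 1*(-4)*conj(1) + 2*(0)*conj(-1) + 2*(2)*conj(1) + 2*(0)*conj(-1) + 2*(-2)*conj(1) + 2*(0)*conj(-1) + 6*(0)*conj(-1) + 6*(0)*conj(1)]
      = (1/24)[(4) + (-4) + (0) + (4) + (0) + (-4) + (0) + (0) + (0)] = 0/24 = 0
  <chi_7*chi_6, chi_5> = (1/24)[1*(4)*conj(2) + 1*(-4)*conj(-2) + 2*(0)*conj(sqrt(3)) + 2*(2)*conj(1) + 2*(0)*conj(0) + 2*(-2)*conj(-1) + 2*(0)*conj(-sqrt(3)) + 6*(0)*conj(0) + 6*(0)*conj(0)]
      = (1/24)[(8) + (8) + (0) + (4) + (0) + (4) + (0) + (0) + (0)] = 24/24 = 1
  <chi_7*chi_6, chi_6> = (1/24)[1*(4)*conj(2) + 1*(-4)*conj(2) + 2*(0)*conj(1) + 2*(2)*conj(-1) + 2*(0)*conj(-2) + 2*(-2)*conj(-1) + 2*(0)*conj(1) + 6*(0)*conj(0) + 6*(0)*conj(0)]
      = (1/24)[(8) + (-8) + (0) + (-4) + (0) + (4) + (0) + (0) + (0)] = 0/24 = 0
  <chi_7*chi_6, chi_7> = (1/24)[1*(4)*conj(2) + 1*(-4)*conj(-2) + 2*(0)*conj(0) + 2*(2)*conj(-2) + 2*(0)*conj(0) + 2*(-2)*conj(2) + 2*(0)*conj(0) + 6*(0)*conj(0) + 6*(0)*conj(0)]
      = (1/24)[(8) + (8) + (0) + (-8) + (0) + (-8) + (0) + (0) + (0)] = 0/24 = 0
  <chi_7*chi_6, chi_8> = (1/24)[1*(4)*conj(2) + 1*(-4)*conj(2) + 2*(0)*conj(-1) + 2*(2)*conj(-1) + 2*(0)*conj(2) + 2*(-2)*conj(-1) + 2*(0)*conj(-1) + 6*(0)*conj(0) + 6*(0)*conj(0)]
      = (1/24)[(8) + (-8) + (0) + (-4) + (0) + (4) + (0) + (0) + (0)] = 0/24 = 0
  <chi_7*chi_6, chi_9> = (1/24)[1*(4)*conj(2) + 1*(-4)*conj(-2) + 2*(0)*conj(-sqrt(3)) + 2*(2)*conj(1) + 2*(0)*conj(0) + 2*(-2)*conj(-1) + 2*(0)*conj(sqrt(3)) + 6*(0)*conj(0) + 6*(0)*conj(0)]
      = (1/24)[(8) + (8) + (0) + (4) + (0) + (4) + (0) + (0) + (0)] = 24/24 = 1
Hence the multiplicities are chi_5: 1, chi_9: 1. Dimension check: dim(chi_7)*dim(chi_6) = 2*2 = 4 and sum (mult * dim) = 1*2 + 1*2 = 4.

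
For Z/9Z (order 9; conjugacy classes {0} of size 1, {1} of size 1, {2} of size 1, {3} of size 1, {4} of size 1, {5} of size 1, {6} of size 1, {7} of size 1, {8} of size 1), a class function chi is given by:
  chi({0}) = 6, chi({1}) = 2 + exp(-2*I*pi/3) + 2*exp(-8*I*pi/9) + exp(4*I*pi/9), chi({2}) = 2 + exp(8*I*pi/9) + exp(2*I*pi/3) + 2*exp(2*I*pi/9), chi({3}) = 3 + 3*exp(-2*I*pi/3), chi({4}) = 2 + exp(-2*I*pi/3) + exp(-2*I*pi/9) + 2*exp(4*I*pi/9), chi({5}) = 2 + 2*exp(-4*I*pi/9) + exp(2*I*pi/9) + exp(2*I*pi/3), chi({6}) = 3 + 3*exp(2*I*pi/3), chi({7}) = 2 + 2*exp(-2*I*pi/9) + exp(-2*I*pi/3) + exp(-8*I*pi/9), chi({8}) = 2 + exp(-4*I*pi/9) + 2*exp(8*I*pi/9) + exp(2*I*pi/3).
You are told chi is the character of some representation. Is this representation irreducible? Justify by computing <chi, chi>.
Not irreducible (reducible): <chi, chi> = 10 > 1.

Argument: <chi, chi> = (1/|G|) sum_C |C| * |chi(C)|^2 = (1/9)[1*|6|^2 + 1*|2 + exp(-2*I*pi/3) + 2*exp(-8*I*pi/9) + exp(4*I*pi/9)|^2 + 1*|2 + exp(8*I*pi/9) + exp(2*I*pi/3) + 2*exp(2*I*pi/9)|^2 + 1*|3 + 3*exp(-2*I*pi/3)|^2 + 1*|2 + exp(-2*I*pi/3) + exp(-2*I*pi/9) + 2*exp(4*I*pi/9)|^2 + 1*|2 + 2*exp(-4*I*pi/9) + exp(2*I*pi/9) + exp(2*I*pi/3)|^2 + 1*|3 + 3*exp(2*I*pi/3)|^2 + 1*|2 + 2*exp(-2*I*pi/9) + exp(-2*I*pi/3) + exp(-8*I*pi/9)|^2 + 1*|2 + exp(-4*I*pi/9) + 2*exp(8*I*pi/9) + exp(2*I*pi/3)|^2]
  = (1/9)[(36) + (10 + 4*exp(-2*I*pi/3) + 2*exp(-4*I*pi/9) + 5*exp(-8*I*pi/9) + 2*exp(-2*I*pi/9) + 2*exp(2*I*pi/9) + 5*exp(8*I*pi/9) + 2*exp(4*I*pi/9) + 4*exp(2*I*pi/3)) + (10 + 4*exp(-2*I*pi/3) + 5*exp(-2*I*pi/9) + 2*exp(-4*I*pi/9) + 2*exp(-8*I*pi/9) + 2*exp(8*I*pi/9) + 2*exp(4*I*pi/9) + 5*exp(2*I*pi/9) + 4*exp(2*I*pi/3)) + (9) + (10 + 5*exp(-4*I*pi/9) + 4*exp(-2*I*pi/3) + 2*exp(-2*I*pi/9) + 2*exp(-8*I*pi/9) + 2*exp(8*I*pi/9) + 2*exp(2*I*pi/9) + 4*exp(2*I*pi/3) + 5*exp(4*I*pi/9)) + (10 + 5*exp(-4*I*pi/9) + 4*exp(-2*I*pi/3) + 2*exp(-2*I*pi/9) + 2*exp(-8*I*pi/9) + 2*exp(8*I*pi/9) + 2*exp(2*I*pi/9) + 4*exp(2*I*pi/3) + 5*exp(4*I*pi/9)) + (9) + (10 + 4*exp(-2*I*pi/3) + 5*exp(-2*I*pi/9) + 2*exp(-4*I*pi/9) + 2*exp(-8*I*pi/9) + 2*exp(8*I*pi/9) + 2*exp(4*I*pi/9) + 5*exp(2*I*pi/9) + 4*exp(2*I*pi/3)) + (10 + 4*exp(-2*I*pi/3) + 2*exp(-4*I*pi/9) + 5*exp(-8*I*pi/9) + 2*exp(-2*I*pi/9) + 2*exp(2*I*pi/9) + 5*exp(8*I*pi/9) + 2*exp(4*I*pi/9) + 4*exp(2*I*pi/3))] = 90/9 = 10.
(Exp terms are combined using exp(i*s)*conj(exp(i*t)) = exp(i*(s-t)), and sums of them are collapsed using the identity that for every m > 1 the m distinct m-th roots of unity sum to 0, e.g. 1 + exp(2*I*pi/3) + exp(-2*I*pi/3) = 0.)
A character is irreducible iff <chi, chi> = 1, so this representation is reducible.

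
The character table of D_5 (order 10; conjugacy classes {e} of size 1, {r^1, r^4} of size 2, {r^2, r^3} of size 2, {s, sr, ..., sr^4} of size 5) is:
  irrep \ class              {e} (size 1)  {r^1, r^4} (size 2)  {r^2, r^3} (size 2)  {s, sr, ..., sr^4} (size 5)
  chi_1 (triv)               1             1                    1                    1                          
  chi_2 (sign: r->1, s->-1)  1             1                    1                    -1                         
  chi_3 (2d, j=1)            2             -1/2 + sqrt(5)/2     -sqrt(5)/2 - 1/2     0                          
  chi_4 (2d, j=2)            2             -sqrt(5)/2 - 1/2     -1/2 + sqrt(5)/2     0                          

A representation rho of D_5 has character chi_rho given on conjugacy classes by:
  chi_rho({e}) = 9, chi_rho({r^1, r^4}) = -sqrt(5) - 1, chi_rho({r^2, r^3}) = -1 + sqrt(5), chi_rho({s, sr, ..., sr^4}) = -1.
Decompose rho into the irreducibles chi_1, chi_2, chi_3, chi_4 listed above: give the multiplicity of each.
Multiplicities: chi_1: 0, chi_2: 1, chi_3: 1, chi_4: 3.

Details: Use <chi_rho, chi> = (1/|G|) sum_C |C| * chi_rho(C) * conj(chi(C)) with |G| = 10 for each irreducible chi in the table:
  <chi_rho, chi_1> = (1/10)[1*(9)*conj(1) + 2*(-sqrt(5) - 1)*conj(1) + 2*(-1 + sqrt(5))*conj(1) + 5*(-1)*conj(1)]
      = (1/10)[(9) + (-2*sqrt(5) - 2) + (-2 + 2*sqrt(5)) + (-5)] = 0/10 = 0
  <chi_rho, chi_2> = (1/10)[1*(9)*conj(1) + 2*(-sqrt(5) - 1)*conj(1) + 2*(-1 + sqrt(5))*conj(1) + 5*(-1)*conj(-1)]
      = (1/10)[(9) + (-2*sqrt(5) - 2) + (-2 + 2*sqrt(5)) + (5)] = 10/10 = 1
  <chi_rho, chi_3> = (1/10)[1*(9)*conj(2) + 2*(-sqrt(5) - 1)*conj(-1/2 + sqrt(5)/2) + 2*(-1 + sqrt(5))*conj(-sqrt(5)/2 - 1/2) + 5*(-1)*conj(0)]
      = (1/10)[(18) + (-4) + (-4) + (0)] = 10/10 = 1
  <chi_rho, chi_4> = (1/10)[1*(9)*conj(2) + 2*(-sqrt(5) - 1)*conj(-sqrt(5)/2 - 1/2) + 2*(-1 + sqrt(5))*conj(-1/2 + sqrt(5)/2) + 5*(-1)*conj(0)]
      = (1/10)[(18) + (2*sqrt(5) + 6) + (6 - 2*sqrt(5)) + (0)] = 30/10 = 3
Dimension check: dim(rho) = sum (mult * dim) = 0*1 + 1*1 + 1*2 + 3*2 = 9 = chi_rho(e) = 9.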